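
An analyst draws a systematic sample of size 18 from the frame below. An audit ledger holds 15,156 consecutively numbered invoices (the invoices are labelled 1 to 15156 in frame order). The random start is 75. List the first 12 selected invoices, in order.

k = N/n = 15156/18 = 842
invoice 1: 75
invoice 2: 75 + 842 = 917
invoice 3: 917 + 842 = 1759
invoice 4: 1759 + 842 = 2601
invoice 5: 2601 + 842 = 3443
invoice 6: 3443 + 842 = 4285
invoice 7: 4285 + 842 = 5127
invoice 8: 5127 + 842 = 5969
invoice 9: 5969 + 842 = 6811
invoice 10: 6811 + 842 = 7653
invoice 11: 7653 + 842 = 8495
invoice 12: 8495 + 842 = 9337

75, 917, 1759, 2601, 3443, 4285, 5127, 5969, 6811, 7653, 8495, 9337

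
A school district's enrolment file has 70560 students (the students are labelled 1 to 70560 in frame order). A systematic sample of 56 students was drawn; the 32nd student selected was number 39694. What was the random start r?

k = 70560/56 = 1260
r = 39694 − (32−1)×1260 = 39694 − 39060 = 634

634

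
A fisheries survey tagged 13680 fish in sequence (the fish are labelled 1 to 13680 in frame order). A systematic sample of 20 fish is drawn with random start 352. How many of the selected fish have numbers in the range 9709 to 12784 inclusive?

5

k = 13680/20 = 684
First selection ≥ 9709: 352 + ⌈(9709−352)/684⌉·684 = 352 + 14×684 = 9928
Last selection ≤ 12784: 352 + ⌊(12784−352)/684⌋·684 = 352 + 18×684 = 12664
Count = 18 − 14 + 1 = 5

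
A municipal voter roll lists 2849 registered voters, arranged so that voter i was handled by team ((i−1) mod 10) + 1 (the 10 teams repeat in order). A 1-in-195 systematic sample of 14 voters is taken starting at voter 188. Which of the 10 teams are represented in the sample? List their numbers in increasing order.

Consecutive selections differ by k = 195, so their team numbers differ by 195 mod 10 = 5.
gcd(195, 10) = 5, so the sample visits 10/5 = 2 distinct residues mod 10.
Start 188 is team 8; the teams hit are 3, 8.

3, 8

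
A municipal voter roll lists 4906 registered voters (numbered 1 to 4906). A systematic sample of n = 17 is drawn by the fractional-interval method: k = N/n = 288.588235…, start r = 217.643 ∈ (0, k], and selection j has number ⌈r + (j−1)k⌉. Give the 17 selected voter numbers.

j=1: r + 0k = 217.643 → ⌈·⌉ = 218
j=2: r + 1k = 506.231235… → ⌈·⌉ = 507
j=3: r + 2k = 794.819470… → ⌈·⌉ = 795
j=4: r + 3k = 1083.407705… → ⌈·⌉ = 1084
j=5: r + 4k = 1371.995941… → ⌈·⌉ = 1372
j=6: r + 5k = 1660.584176… → ⌈·⌉ = 1661
j=7: r + 6k = 1949.172411… → ⌈·⌉ = 1950
j=8: r + 7k = 2237.760647… → ⌈·⌉ = 2238
j=9: r + 8k = 2526.348882… → ⌈·⌉ = 2527
j=10: r + 9k = 2814.937117… → ⌈·⌉ = 2815
j=11: r + 10k = 3103.525352… → ⌈·⌉ = 3104
j=12: r + 11k = 3392.113588… → ⌈·⌉ = 3393
j=13: r + 12k = 3680.701823… → ⌈·⌉ = 3681
j=14: r + 13k = 3969.290058… → ⌈·⌉ = 3970
j=15: r + 14k = 4257.878294… → ⌈·⌉ = 4258
j=16: r + 15k = 4546.466529… → ⌈·⌉ = 4547
j=17: r + 16k = 4835.054764… → ⌈·⌉ = 4836

218, 507, 795, 1084, 1372, 1661, 1950, 2238, 2527, 2815, 3104, 3393, 3681, 3970, 4258, 4547, 4836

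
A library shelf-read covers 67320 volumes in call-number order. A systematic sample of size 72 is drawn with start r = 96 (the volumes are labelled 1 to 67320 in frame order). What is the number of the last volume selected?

k = 67320/72 = 935
72nd selection = r + (72−1)·k = 96 + 71×935 = 96 + 66385 = 66481

66481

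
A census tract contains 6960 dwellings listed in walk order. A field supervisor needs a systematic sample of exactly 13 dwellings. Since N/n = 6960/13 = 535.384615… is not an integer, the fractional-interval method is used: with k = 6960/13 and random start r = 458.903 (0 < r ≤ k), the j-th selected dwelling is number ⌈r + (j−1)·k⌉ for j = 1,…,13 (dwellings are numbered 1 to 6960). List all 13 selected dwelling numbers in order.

j=1: r + 0k = 458.903 → ⌈·⌉ = 459
j=2: r + 1k = 994.287615… → ⌈·⌉ = 995
j=3: r + 2k = 1529.672230… → ⌈·⌉ = 1530
j=4: r + 3k = 2065.056846… → ⌈·⌉ = 2066
j=5: r + 4k = 2600.441461… → ⌈·⌉ = 2601
j=6: r + 5k = 3135.826076… → ⌈·⌉ = 3136
j=7: r + 6k = 3671.210692… → ⌈·⌉ = 3672
j=8: r + 7k = 4206.595307… → ⌈·⌉ = 4207
j=9: r + 8k = 4741.979923… → ⌈·⌉ = 4742
j=10: r + 9k = 5277.364538… → ⌈·⌉ = 5278
j=11: r + 10k = 5812.749153… → ⌈·⌉ = 5813
j=12: r + 11k = 6348.133769… → ⌈·⌉ = 6349
j=13: r + 12k = 6883.518384… → ⌈·⌉ = 6884

459, 995, 1530, 2066, 2601, 3136, 3672, 4207, 4742, 5278, 5813, 6349, 6884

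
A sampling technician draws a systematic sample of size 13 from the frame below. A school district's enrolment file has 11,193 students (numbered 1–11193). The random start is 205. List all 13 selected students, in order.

205, 1066, 1927, 2788, 3649, 4510, 5371, 6232, 7093, 7954, 8815, 9676, 10537

k = N/n = 11193/13 = 861
student 1: 205
student 2: 205 + 861 = 1066
student 3: 1066 + 861 = 1927
student 4: 1927 + 861 = 2788
student 5: 2788 + 861 = 3649
student 6: 3649 + 861 = 4510
student 7: 4510 + 861 = 5371
student 8: 5371 + 861 = 6232
student 9: 6232 + 861 = 7093
student 10: 7093 + 861 = 7954
student 11: 7954 + 861 = 8815
student 12: 8815 + 861 = 9676
student 13: 9676 + 861 = 10537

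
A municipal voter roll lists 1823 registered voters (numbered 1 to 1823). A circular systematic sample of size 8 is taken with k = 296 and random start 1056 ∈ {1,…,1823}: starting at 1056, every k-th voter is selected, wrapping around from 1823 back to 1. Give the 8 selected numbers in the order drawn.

1056, 1352, 1648, 121, 417, 713, 1009, 1305

Selection 1: 1056
Selection 2: 1056 + 296 = 1352
Selection 3: 1352 + 296 = 1648
Selection 4: 1648 + 296 = 1944 → 1944 − 1823 = 121
Selection 5: 121 + 296 = 417
Selection 6: 417 + 296 = 713
Selection 7: 713 + 296 = 1009
Selection 8: 1009 + 296 = 1305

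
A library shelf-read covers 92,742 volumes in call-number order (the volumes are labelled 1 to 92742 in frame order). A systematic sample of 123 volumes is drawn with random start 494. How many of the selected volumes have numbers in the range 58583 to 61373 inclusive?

3

k = 92742/123 = 754
First selection ≥ 58583: 494 + ⌈(58583−494)/754⌉·754 = 494 + 78×754 = 59306
Last selection ≤ 61373: 494 + ⌊(61373−494)/754⌋·754 = 494 + 80×754 = 60814
Count = 80 − 78 + 1 = 3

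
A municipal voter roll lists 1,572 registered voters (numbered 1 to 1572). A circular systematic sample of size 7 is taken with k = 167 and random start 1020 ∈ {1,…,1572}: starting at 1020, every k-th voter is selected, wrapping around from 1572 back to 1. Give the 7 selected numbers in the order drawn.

Selection 1: 1020
Selection 2: 1020 + 167 = 1187
Selection 3: 1187 + 167 = 1354
Selection 4: 1354 + 167 = 1521
Selection 5: 1521 + 167 = 1688 → 1688 − 1572 = 116
Selection 6: 116 + 167 = 283
Selection 7: 283 + 167 = 450

1020, 1187, 1354, 1521, 116, 283, 450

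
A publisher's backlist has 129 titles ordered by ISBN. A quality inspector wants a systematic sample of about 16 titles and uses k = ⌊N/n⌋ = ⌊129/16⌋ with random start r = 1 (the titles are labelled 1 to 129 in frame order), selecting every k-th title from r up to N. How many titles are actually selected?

17

k = ⌊129/16⌋ = 8
Achieved size = ⌊(129 − 1)/8⌋ + 1 = ⌊128/8⌋ + 1 = 16 + 1 = 17
(last selection: 1 + 16×8 = 129 ≤ 129; next would be 137 > 129)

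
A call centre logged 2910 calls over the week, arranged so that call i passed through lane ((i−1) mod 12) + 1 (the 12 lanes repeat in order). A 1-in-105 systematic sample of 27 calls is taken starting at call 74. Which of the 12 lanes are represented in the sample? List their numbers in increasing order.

Consecutive selections differ by k = 105, so their lane numbers differ by 105 mod 12 = 9.
gcd(105, 12) = 3, so the sample visits 12/3 = 4 distinct residues mod 12.
Start 74 is lane 2; the lanes hit are 2, 5, 8, 11.

2, 5, 8, 11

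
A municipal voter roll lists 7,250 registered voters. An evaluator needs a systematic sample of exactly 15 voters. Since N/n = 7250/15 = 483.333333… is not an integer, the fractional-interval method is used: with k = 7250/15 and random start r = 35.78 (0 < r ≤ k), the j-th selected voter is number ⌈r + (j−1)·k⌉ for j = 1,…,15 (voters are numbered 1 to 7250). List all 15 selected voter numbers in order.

j=1: r + 0k = 35.78 → ⌈·⌉ = 36
j=2: r + 1k = 519.113333… → ⌈·⌉ = 520
j=3: r + 2k = 1002.446666… → ⌈·⌉ = 1003
j=4: r + 3k = 1485.78 → ⌈·⌉ = 1486
j=5: r + 4k = 1969.113333… → ⌈·⌉ = 1970
j=6: r + 5k = 2452.446666… → ⌈·⌉ = 2453
j=7: r + 6k = 2935.78 → ⌈·⌉ = 2936
j=8: r + 7k = 3419.113333… → ⌈·⌉ = 3420
j=9: r + 8k = 3902.446666… → ⌈·⌉ = 3903
j=10: r + 9k = 4385.78 → ⌈·⌉ = 4386
j=11: r + 10k = 4869.113333… → ⌈·⌉ = 4870
j=12: r + 11k = 5352.446666… → ⌈·⌉ = 5353
j=13: r + 12k = 5835.78 → ⌈·⌉ = 5836
j=14: r + 13k = 6319.113333… → ⌈·⌉ = 6320
j=15: r + 14k = 6802.446666… → ⌈·⌉ = 6803

36, 520, 1003, 1486, 1970, 2453, 2936, 3420, 3903, 4386, 4870, 5353, 5836, 6320, 6803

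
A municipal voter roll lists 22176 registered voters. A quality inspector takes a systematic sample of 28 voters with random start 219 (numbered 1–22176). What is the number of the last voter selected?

21603

k = 22176/28 = 792
28th selection = r + (28−1)·k = 219 + 27×792 = 219 + 21384 = 21603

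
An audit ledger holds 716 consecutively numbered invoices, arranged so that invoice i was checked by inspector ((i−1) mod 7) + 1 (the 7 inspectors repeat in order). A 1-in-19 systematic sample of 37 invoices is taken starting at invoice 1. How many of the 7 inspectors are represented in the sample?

Consecutive selections differ by k = 19, so their inspector numbers differ by 19 mod 7 = 5.
gcd(19, 7) = 1, so the sample visits 7/1 = 7 distinct residues mod 7.
Start 1 is inspector 1; the inspectors hit are 1, 2, 3, 4, 5, 6, 7.

7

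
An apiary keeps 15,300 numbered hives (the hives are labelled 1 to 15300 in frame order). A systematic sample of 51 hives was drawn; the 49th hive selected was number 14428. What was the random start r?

28

k = 15300/51 = 300
r = 14428 − (49−1)×300 = 14428 − 14400 = 28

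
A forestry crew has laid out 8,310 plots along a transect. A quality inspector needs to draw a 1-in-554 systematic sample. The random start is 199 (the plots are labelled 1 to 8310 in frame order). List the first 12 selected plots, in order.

plot 1: 199
plot 2: 199 + 554 = 753
plot 3: 753 + 554 = 1307
plot 4: 1307 + 554 = 1861
plot 5: 1861 + 554 = 2415
plot 6: 2415 + 554 = 2969
plot 7: 2969 + 554 = 3523
plot 8: 3523 + 554 = 4077
plot 9: 4077 + 554 = 4631
plot 10: 4631 + 554 = 5185
plot 11: 5185 + 554 = 5739
plot 12: 5739 + 554 = 6293

199, 753, 1307, 1861, 2415, 2969, 3523, 4077, 4631, 5185, 5739, 6293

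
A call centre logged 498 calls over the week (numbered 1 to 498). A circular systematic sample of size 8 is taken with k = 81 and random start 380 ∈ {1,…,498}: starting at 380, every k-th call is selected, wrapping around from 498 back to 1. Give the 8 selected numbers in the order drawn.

380, 461, 44, 125, 206, 287, 368, 449

Selection 1: 380
Selection 2: 380 + 81 = 461
Selection 3: 461 + 81 = 542 → 542 − 498 = 44
Selection 4: 44 + 81 = 125
Selection 5: 125 + 81 = 206
Selection 6: 206 + 81 = 287
Selection 7: 287 + 81 = 368
Selection 8: 368 + 81 = 449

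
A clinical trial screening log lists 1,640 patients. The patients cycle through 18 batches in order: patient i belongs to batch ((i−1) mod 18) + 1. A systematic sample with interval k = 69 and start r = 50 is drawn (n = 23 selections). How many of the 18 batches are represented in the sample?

Consecutive selections differ by k = 69, so their batch numbers differ by 69 mod 18 = 15.
gcd(69, 18) = 3, so the sample visits 18/3 = 6 distinct residues mod 18.
Start 50 is batch 14; the batches hit are 2, 5, 8, 11, 14, 17.

6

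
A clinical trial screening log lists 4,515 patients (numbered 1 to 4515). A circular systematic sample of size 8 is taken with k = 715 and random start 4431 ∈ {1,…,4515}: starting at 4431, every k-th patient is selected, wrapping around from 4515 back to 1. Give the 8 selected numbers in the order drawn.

Selection 1: 4431
Selection 2: 4431 + 715 = 5146 → 5146 − 4515 = 631
Selection 3: 631 + 715 = 1346
Selection 4: 1346 + 715 = 2061
Selection 5: 2061 + 715 = 2776
Selection 6: 2776 + 715 = 3491
Selection 7: 3491 + 715 = 4206
Selection 8: 4206 + 715 = 4921 → 4921 − 4515 = 406

4431, 631, 1346, 2061, 2776, 3491, 4206, 406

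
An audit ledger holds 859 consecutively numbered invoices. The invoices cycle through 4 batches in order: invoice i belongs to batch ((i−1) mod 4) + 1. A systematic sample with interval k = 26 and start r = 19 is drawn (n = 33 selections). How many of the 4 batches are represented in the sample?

2

Consecutive selections differ by k = 26, so their batch numbers differ by 26 mod 4 = 2.
gcd(26, 4) = 2, so the sample visits 4/2 = 2 distinct residues mod 4.
Start 19 is batch 3; the batches hit are 1, 3.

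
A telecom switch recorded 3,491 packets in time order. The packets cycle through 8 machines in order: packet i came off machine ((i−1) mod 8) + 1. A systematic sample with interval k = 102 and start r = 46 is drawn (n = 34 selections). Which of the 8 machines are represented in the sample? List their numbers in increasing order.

Consecutive selections differ by k = 102, so their machine numbers differ by 102 mod 8 = 6.
gcd(102, 8) = 2, so the sample visits 8/2 = 4 distinct residues mod 8.
Start 46 is machine 6; the machines hit are 2, 4, 6, 8.

2, 4, 6, 8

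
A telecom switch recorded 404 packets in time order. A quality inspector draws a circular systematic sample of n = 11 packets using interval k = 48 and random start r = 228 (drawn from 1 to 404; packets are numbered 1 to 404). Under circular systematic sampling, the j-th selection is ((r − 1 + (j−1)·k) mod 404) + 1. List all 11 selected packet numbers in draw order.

Selection 1: 228
Selection 2: 228 + 48 = 276
Selection 3: 276 + 48 = 324
Selection 4: 324 + 48 = 372
Selection 5: 372 + 48 = 420 → 420 − 404 = 16
Selection 6: 16 + 48 = 64
Selection 7: 64 + 48 = 112
Selection 8: 112 + 48 = 160
Selection 9: 160 + 48 = 208
Selection 10: 208 + 48 = 256
Selection 11: 256 + 48 = 304

228, 276, 324, 372, 16, 64, 112, 160, 208, 256, 304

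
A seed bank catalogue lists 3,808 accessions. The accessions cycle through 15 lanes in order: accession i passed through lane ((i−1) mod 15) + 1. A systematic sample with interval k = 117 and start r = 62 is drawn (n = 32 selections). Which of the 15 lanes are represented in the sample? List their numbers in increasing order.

Consecutive selections differ by k = 117, so their lane numbers differ by 117 mod 15 = 12.
gcd(117, 15) = 3, so the sample visits 15/3 = 5 distinct residues mod 15.
Start 62 is lane 2; the lanes hit are 2, 5, 8, 11, 14.

2, 5, 8, 11, 14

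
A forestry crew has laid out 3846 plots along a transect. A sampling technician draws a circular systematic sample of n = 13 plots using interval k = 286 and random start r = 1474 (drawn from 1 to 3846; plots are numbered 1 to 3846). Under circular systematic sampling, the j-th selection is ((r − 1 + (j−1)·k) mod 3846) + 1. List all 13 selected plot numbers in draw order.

1474, 1760, 2046, 2332, 2618, 2904, 3190, 3476, 3762, 202, 488, 774, 1060

Selection 1: 1474
Selection 2: 1474 + 286 = 1760
Selection 3: 1760 + 286 = 2046
Selection 4: 2046 + 286 = 2332
Selection 5: 2332 + 286 = 2618
Selection 6: 2618 + 286 = 2904
Selection 7: 2904 + 286 = 3190
Selection 8: 3190 + 286 = 3476
Selection 9: 3476 + 286 = 3762
Selection 10: 3762 + 286 = 4048 → 4048 − 3846 = 202
Selection 11: 202 + 286 = 488
Selection 12: 488 + 286 = 774
Selection 13: 774 + 286 = 1060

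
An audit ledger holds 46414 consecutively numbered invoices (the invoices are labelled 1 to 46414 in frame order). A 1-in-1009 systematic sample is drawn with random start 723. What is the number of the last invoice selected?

k = 1009
46th selection = r + (46−1)·k = 723 + 45×1009 = 723 + 45405 = 46128

46128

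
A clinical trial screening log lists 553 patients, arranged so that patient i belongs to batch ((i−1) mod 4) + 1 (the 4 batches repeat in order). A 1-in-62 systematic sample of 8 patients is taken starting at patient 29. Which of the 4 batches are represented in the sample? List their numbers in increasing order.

Consecutive selections differ by k = 62, so their batch numbers differ by 62 mod 4 = 2.
gcd(62, 4) = 2, so the sample visits 4/2 = 2 distinct residues mod 4.
Start 29 is batch 1; the batches hit are 1, 3.

1, 3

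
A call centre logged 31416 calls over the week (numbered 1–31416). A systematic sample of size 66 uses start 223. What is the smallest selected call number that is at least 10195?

10219

k = 31416/66 = 476
Steps past start: ⌈(10195 − 223)/476⌉ = ⌈9972/476⌉ = 21
Selected call: 223 + 21×476 = 10219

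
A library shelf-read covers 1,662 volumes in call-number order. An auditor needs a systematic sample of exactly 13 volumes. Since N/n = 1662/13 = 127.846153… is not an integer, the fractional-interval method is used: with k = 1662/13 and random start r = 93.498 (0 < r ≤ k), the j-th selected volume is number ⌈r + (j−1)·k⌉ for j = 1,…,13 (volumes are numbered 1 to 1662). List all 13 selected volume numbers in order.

94, 222, 350, 478, 605, 733, 861, 989, 1117, 1245, 1372, 1500, 1628

j=1: r + 0k = 93.498 → ⌈·⌉ = 94
j=2: r + 1k = 221.344153… → ⌈·⌉ = 222
j=3: r + 2k = 349.190307… → ⌈·⌉ = 350
j=4: r + 3k = 477.036461… → ⌈·⌉ = 478
j=5: r + 4k = 604.882615… → ⌈·⌉ = 605
j=6: r + 5k = 732.728769… → ⌈·⌉ = 733
j=7: r + 6k = 860.574923… → ⌈·⌉ = 861
j=8: r + 7k = 988.421076… → ⌈·⌉ = 989
j=9: r + 8k = 1116.267230… → ⌈·⌉ = 1117
j=10: r + 9k = 1244.113384… → ⌈·⌉ = 1245
j=11: r + 10k = 1371.959538… → ⌈·⌉ = 1372
j=12: r + 11k = 1499.805692… → ⌈·⌉ = 1500
j=13: r + 12k = 1627.651846… → ⌈·⌉ = 1628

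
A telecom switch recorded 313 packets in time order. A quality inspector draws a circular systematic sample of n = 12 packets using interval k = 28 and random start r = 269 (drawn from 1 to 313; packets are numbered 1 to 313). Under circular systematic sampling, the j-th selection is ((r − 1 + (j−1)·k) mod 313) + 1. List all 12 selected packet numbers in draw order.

269, 297, 12, 40, 68, 96, 124, 152, 180, 208, 236, 264

Selection 1: 269
Selection 2: 269 + 28 = 297
Selection 3: 297 + 28 = 325 → 325 − 313 = 12
Selection 4: 12 + 28 = 40
Selection 5: 40 + 28 = 68
Selection 6: 68 + 28 = 96
Selection 7: 96 + 28 = 124
Selection 8: 124 + 28 = 152
Selection 9: 152 + 28 = 180
Selection 10: 180 + 28 = 208
Selection 11: 208 + 28 = 236
Selection 12: 236 + 28 = 264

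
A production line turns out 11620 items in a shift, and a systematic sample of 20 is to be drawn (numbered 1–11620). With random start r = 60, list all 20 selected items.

k = N/n = 11620/20 = 581
item 1: 60
item 2: 60 + 581 = 641
item 3: 641 + 581 = 1222
item 4: 1222 + 581 = 1803
item 5: 1803 + 581 = 2384
item 6: 2384 + 581 = 2965
item 7: 2965 + 581 = 3546
item 8: 3546 + 581 = 4127
item 9: 4127 + 581 = 4708
item 10: 4708 + 581 = 5289
item 11: 5289 + 581 = 5870
item 12: 5870 + 581 = 6451
item 13: 6451 + 581 = 7032
item 14: 7032 + 581 = 7613
item 15: 7613 + 581 = 8194
item 16: 8194 + 581 = 8775
item 17: 8775 + 581 = 9356
item 18: 9356 + 581 = 9937
item 19: 9937 + 581 = 10518
item 20: 10518 + 581 = 11099

60, 641, 1222, 1803, 2384, 2965, 3546, 4127, 4708, 5289, 5870, 6451, 7032, 7613, 8194, 8775, 9356, 9937, 10518, 11099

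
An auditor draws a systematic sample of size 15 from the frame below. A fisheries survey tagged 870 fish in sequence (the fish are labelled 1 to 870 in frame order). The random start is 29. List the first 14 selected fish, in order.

k = N/n = 870/15 = 58
fish 1: 29
fish 2: 29 + 58 = 87
fish 3: 87 + 58 = 145
fish 4: 145 + 58 = 203
fish 5: 203 + 58 = 261
fish 6: 261 + 58 = 319
fish 7: 319 + 58 = 377
fish 8: 377 + 58 = 435
fish 9: 435 + 58 = 493
fish 10: 493 + 58 = 551
fish 11: 551 + 58 = 609
fish 12: 609 + 58 = 667
fish 13: 667 + 58 = 725
fish 14: 725 + 58 = 783

29, 87, 145, 203, 261, 319, 377, 435, 493, 551, 609, 667, 725, 783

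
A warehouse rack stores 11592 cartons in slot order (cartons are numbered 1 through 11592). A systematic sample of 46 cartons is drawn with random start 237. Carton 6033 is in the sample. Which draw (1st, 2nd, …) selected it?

k = 11592/46 = 252
position = (6033 − 237)/252 + 1 = 5796/252 + 1 = 23 + 1 = 24

24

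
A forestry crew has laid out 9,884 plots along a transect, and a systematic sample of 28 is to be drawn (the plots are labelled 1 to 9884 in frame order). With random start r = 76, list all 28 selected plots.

k = N/n = 9884/28 = 353
plot 1: 76
plot 2: 76 + 353 = 429
plot 3: 429 + 353 = 782
plot 4: 782 + 353 = 1135
plot 5: 1135 + 353 = 1488
plot 6: 1488 + 353 = 1841
plot 7: 1841 + 353 = 2194
plot 8: 2194 + 353 = 2547
plot 9: 2547 + 353 = 2900
plot 10: 2900 + 353 = 3253
plot 11: 3253 + 353 = 3606
plot 12: 3606 + 353 = 3959
plot 13: 3959 + 353 = 4312
plot 14: 4312 + 353 = 4665
plot 15: 4665 + 353 = 5018
plot 16: 5018 + 353 = 5371
plot 17: 5371 + 353 = 5724
plot 18: 5724 + 353 = 6077
plot 19: 6077 + 353 = 6430
plot 20: 6430 + 353 = 6783
plot 21: 6783 + 353 = 7136
plot 22: 7136 + 353 = 7489
plot 23: 7489 + 353 = 7842
plot 24: 7842 + 353 = 8195
plot 25: 8195 + 353 = 8548
plot 26: 8548 + 353 = 8901
plot 27: 8901 + 353 = 9254
plot 28: 9254 + 353 = 9607

76, 429, 782, 1135, 1488, 1841, 2194, 2547, 2900, 3253, 3606, 3959, 4312, 4665, 5018, 5371, 5724, 6077, 6430, 6783, 7136, 7489, 7842, 8195, 8548, 8901, 9254, 9607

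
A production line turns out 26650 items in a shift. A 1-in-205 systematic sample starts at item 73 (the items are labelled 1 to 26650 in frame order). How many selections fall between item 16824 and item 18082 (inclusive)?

6

k = 205
First selection ≥ 16824: 73 + ⌈(16824−73)/205⌉·205 = 73 + 82×205 = 16883
Last selection ≤ 18082: 73 + ⌊(18082−73)/205⌋·205 = 73 + 87×205 = 17908
Count = 87 − 82 + 1 = 6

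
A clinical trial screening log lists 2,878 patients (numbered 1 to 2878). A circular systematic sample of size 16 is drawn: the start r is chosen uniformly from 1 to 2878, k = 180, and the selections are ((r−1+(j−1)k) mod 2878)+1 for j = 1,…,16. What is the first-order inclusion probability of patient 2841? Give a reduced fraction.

8/1439

For each position j, as r ranges over 1…2878 the j-th selection hits every patient exactly once, so patient 2841 is selected for exactly 16 of the 2878 starts.
Inclusion probability = 16/2878 = 8/1439.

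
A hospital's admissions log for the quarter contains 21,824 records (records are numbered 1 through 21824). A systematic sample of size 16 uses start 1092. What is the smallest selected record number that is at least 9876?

10640

k = 21824/16 = 1364
Steps past start: ⌈(9876 − 1092)/1364⌉ = ⌈8784/1364⌉ = 7
Selected record: 1092 + 7×1364 = 10640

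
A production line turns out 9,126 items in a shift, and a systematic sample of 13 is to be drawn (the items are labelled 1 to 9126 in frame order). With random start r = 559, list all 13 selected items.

559, 1261, 1963, 2665, 3367, 4069, 4771, 5473, 6175, 6877, 7579, 8281, 8983

k = N/n = 9126/13 = 702
item 1: 559
item 2: 559 + 702 = 1261
item 3: 1261 + 702 = 1963
item 4: 1963 + 702 = 2665
item 5: 2665 + 702 = 3367
item 6: 3367 + 702 = 4069
item 7: 4069 + 702 = 4771
item 8: 4771 + 702 = 5473
item 9: 5473 + 702 = 6175
item 10: 6175 + 702 = 6877
item 11: 6877 + 702 = 7579
item 12: 7579 + 702 = 8281
item 13: 8281 + 702 = 8983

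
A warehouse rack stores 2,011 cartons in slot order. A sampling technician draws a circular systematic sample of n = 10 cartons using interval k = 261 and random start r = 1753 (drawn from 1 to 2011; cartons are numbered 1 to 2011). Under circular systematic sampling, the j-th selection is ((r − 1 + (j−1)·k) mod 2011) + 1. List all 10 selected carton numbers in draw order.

1753, 3, 264, 525, 786, 1047, 1308, 1569, 1830, 80

Selection 1: 1753
Selection 2: 1753 + 261 = 2014 → 2014 − 2011 = 3
Selection 3: 3 + 261 = 264
Selection 4: 264 + 261 = 525
Selection 5: 525 + 261 = 786
Selection 6: 786 + 261 = 1047
Selection 7: 1047 + 261 = 1308
Selection 8: 1308 + 261 = 1569
Selection 9: 1569 + 261 = 1830
Selection 10: 1830 + 261 = 2091 → 2091 − 2011 = 80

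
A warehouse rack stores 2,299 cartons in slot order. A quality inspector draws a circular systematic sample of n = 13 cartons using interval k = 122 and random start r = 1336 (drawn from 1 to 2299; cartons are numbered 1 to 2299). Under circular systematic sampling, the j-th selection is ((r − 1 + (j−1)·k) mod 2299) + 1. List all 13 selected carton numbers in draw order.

Selection 1: 1336
Selection 2: 1336 + 122 = 1458
Selection 3: 1458 + 122 = 1580
Selection 4: 1580 + 122 = 1702
Selection 5: 1702 + 122 = 1824
Selection 6: 1824 + 122 = 1946
Selection 7: 1946 + 122 = 2068
Selection 8: 2068 + 122 = 2190
Selection 9: 2190 + 122 = 2312 → 2312 − 2299 = 13
Selection 10: 13 + 122 = 135
Selection 11: 135 + 122 = 257
Selection 12: 257 + 122 = 379
Selection 13: 379 + 122 = 501

1336, 1458, 1580, 1702, 1824, 1946, 2068, 2190, 13, 135, 257, 379, 501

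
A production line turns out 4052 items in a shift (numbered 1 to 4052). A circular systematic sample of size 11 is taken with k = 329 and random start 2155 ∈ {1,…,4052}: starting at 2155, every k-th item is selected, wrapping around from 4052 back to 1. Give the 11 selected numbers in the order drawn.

Selection 1: 2155
Selection 2: 2155 + 329 = 2484
Selection 3: 2484 + 329 = 2813
Selection 4: 2813 + 329 = 3142
Selection 5: 3142 + 329 = 3471
Selection 6: 3471 + 329 = 3800
Selection 7: 3800 + 329 = 4129 → 4129 − 4052 = 77
Selection 8: 77 + 329 = 406
Selection 9: 406 + 329 = 735
Selection 10: 735 + 329 = 1064
Selection 11: 1064 + 329 = 1393

2155, 2484, 2813, 3142, 3471, 3800, 77, 406, 735, 1064, 1393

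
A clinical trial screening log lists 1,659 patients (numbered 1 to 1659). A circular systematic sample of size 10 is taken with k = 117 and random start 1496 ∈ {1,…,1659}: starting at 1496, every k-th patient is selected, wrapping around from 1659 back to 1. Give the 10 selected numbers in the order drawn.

Selection 1: 1496
Selection 2: 1496 + 117 = 1613
Selection 3: 1613 + 117 = 1730 → 1730 − 1659 = 71
Selection 4: 71 + 117 = 188
Selection 5: 188 + 117 = 305
Selection 6: 305 + 117 = 422
Selection 7: 422 + 117 = 539
Selection 8: 539 + 117 = 656
Selection 9: 656 + 117 = 773
Selection 10: 773 + 117 = 890

1496, 1613, 71, 188, 305, 422, 539, 656, 773, 890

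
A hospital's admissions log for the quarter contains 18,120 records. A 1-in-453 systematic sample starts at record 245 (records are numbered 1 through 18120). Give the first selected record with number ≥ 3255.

k = 453
Steps past start: ⌈(3255 − 245)/453⌉ = ⌈3010/453⌉ = 7
Selected record: 245 + 7×453 = 3416

3416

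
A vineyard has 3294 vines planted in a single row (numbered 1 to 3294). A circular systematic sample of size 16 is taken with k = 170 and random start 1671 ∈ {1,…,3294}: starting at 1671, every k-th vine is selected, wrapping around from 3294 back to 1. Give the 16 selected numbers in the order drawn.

Selection 1: 1671
Selection 2: 1671 + 170 = 1841
Selection 3: 1841 + 170 = 2011
Selection 4: 2011 + 170 = 2181
Selection 5: 2181 + 170 = 2351
Selection 6: 2351 + 170 = 2521
Selection 7: 2521 + 170 = 2691
Selection 8: 2691 + 170 = 2861
Selection 9: 2861 + 170 = 3031
Selection 10: 3031 + 170 = 3201
Selection 11: 3201 + 170 = 3371 → 3371 − 3294 = 77
Selection 12: 77 + 170 = 247
Selection 13: 247 + 170 = 417
Selection 14: 417 + 170 = 587
Selection 15: 587 + 170 = 757
Selection 16: 757 + 170 = 927

1671, 1841, 2011, 2181, 2351, 2521, 2691, 2861, 3031, 3201, 77, 247, 417, 587, 757, 927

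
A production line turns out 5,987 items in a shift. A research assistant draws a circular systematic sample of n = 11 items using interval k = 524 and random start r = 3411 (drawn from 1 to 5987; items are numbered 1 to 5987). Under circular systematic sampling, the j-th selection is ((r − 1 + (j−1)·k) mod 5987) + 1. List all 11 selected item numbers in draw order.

3411, 3935, 4459, 4983, 5507, 44, 568, 1092, 1616, 2140, 2664

Selection 1: 3411
Selection 2: 3411 + 524 = 3935
Selection 3: 3935 + 524 = 4459
Selection 4: 4459 + 524 = 4983
Selection 5: 4983 + 524 = 5507
Selection 6: 5507 + 524 = 6031 → 6031 − 5987 = 44
Selection 7: 44 + 524 = 568
Selection 8: 568 + 524 = 1092
Selection 9: 1092 + 524 = 1616
Selection 10: 1616 + 524 = 2140
Selection 11: 2140 + 524 = 2664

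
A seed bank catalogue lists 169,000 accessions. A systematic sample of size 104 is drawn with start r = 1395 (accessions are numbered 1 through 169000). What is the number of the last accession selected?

k = 169000/104 = 1625
104th selection = r + (104−1)·k = 1395 + 103×1625 = 1395 + 167375 = 168770

168770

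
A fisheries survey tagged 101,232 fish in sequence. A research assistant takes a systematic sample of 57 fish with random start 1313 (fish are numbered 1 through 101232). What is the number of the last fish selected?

100769

k = 101232/57 = 1776
57th selection = r + (57−1)·k = 1313 + 56×1776 = 1313 + 99456 = 100769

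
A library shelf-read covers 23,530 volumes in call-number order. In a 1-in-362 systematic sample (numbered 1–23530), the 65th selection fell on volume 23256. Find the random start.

88

k = 362
r = 23256 − (65−1)×362 = 23256 − 23168 = 88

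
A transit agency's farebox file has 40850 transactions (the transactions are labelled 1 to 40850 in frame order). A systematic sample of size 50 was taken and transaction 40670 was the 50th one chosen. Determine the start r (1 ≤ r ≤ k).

637

k = 40850/50 = 817
r = 40670 − (50−1)×817 = 40670 − 40033 = 637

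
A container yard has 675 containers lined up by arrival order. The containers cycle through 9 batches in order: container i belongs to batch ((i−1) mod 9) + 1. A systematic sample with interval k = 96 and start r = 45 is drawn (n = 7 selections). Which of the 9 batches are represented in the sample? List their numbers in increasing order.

3, 6, 9

Consecutive selections differ by k = 96, so their batch numbers differ by 96 mod 9 = 6.
gcd(96, 9) = 3, so the sample visits 9/3 = 3 distinct residues mod 9.
Start 45 is batch 9; the batches hit are 3, 6, 9.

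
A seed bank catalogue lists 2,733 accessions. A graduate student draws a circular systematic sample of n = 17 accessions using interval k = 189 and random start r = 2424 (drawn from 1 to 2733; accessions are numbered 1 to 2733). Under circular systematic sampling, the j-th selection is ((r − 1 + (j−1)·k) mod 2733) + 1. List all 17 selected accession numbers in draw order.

2424, 2613, 69, 258, 447, 636, 825, 1014, 1203, 1392, 1581, 1770, 1959, 2148, 2337, 2526, 2715

Selection 1: 2424
Selection 2: 2424 + 189 = 2613
Selection 3: 2613 + 189 = 2802 → 2802 − 2733 = 69
Selection 4: 69 + 189 = 258
Selection 5: 258 + 189 = 447
Selection 6: 447 + 189 = 636
Selection 7: 636 + 189 = 825
Selection 8: 825 + 189 = 1014
Selection 9: 1014 + 189 = 1203
Selection 10: 1203 + 189 = 1392
Selection 11: 1392 + 189 = 1581
Selection 12: 1581 + 189 = 1770
Selection 13: 1770 + 189 = 1959
Selection 14: 1959 + 189 = 2148
Selection 15: 2148 + 189 = 2337
Selection 16: 2337 + 189 = 2526
Selection 17: 2526 + 189 = 2715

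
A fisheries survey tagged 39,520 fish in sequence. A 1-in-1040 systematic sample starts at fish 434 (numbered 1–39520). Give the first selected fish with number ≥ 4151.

k = 1040
Steps past start: ⌈(4151 − 434)/1040⌉ = ⌈3717/1040⌉ = 4
Selected fish: 434 + 4×1040 = 4594

4594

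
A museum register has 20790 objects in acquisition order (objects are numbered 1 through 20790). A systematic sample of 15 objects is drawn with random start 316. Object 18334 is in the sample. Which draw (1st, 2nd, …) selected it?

k = 20790/15 = 1386
position = (18334 − 316)/1386 + 1 = 18018/1386 + 1 = 13 + 1 = 14

14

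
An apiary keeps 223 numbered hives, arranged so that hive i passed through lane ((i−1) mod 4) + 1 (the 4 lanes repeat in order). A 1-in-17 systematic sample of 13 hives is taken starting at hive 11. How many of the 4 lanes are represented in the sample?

4

Consecutive selections differ by k = 17, so their lane numbers differ by 17 mod 4 = 1.
gcd(17, 4) = 1, so the sample visits 4/1 = 4 distinct residues mod 4.
Start 11 is lane 3; the lanes hit are 1, 2, 3, 4.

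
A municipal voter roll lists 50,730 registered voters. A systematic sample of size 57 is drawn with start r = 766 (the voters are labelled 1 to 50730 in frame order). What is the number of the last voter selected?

k = 50730/57 = 890
57th selection = r + (57−1)·k = 766 + 56×890 = 766 + 49840 = 50606

50606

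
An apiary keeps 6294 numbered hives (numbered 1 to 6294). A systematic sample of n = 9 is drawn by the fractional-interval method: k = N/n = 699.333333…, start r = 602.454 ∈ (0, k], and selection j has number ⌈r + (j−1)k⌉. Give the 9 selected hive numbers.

j=1: r + 0k = 602.454 → ⌈·⌉ = 603
j=2: r + 1k = 1301.787333… → ⌈·⌉ = 1302
j=3: r + 2k = 2001.120666… → ⌈·⌉ = 2002
j=4: r + 3k = 2700.454 → ⌈·⌉ = 2701
j=5: r + 4k = 3399.787333… → ⌈·⌉ = 3400
j=6: r + 5k = 4099.120666… → ⌈·⌉ = 4100
j=7: r + 6k = 4798.454 → ⌈·⌉ = 4799
j=8: r + 7k = 5497.787333… → ⌈·⌉ = 5498
j=9: r + 8k = 6197.120666… → ⌈·⌉ = 6198

603, 1302, 2002, 2701, 3400, 4100, 4799, 5498, 6198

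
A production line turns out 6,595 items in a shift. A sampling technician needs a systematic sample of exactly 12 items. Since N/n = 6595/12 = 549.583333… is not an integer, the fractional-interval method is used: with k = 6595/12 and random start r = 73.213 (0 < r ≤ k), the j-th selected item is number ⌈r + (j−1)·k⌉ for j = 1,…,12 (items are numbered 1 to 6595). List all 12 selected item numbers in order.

j=1: r + 0k = 73.213 → ⌈·⌉ = 74
j=2: r + 1k = 622.796333… → ⌈·⌉ = 623
j=3: r + 2k = 1172.379666… → ⌈·⌉ = 1173
j=4: r + 3k = 1721.963 → ⌈·⌉ = 1722
j=5: r + 4k = 2271.546333… → ⌈·⌉ = 2272
j=6: r + 5k = 2821.129666… → ⌈·⌉ = 2822
j=7: r + 6k = 3370.713 → ⌈·⌉ = 3371
j=8: r + 7k = 3920.296333… → ⌈·⌉ = 3921
j=9: r + 8k = 4469.879666… → ⌈·⌉ = 4470
j=10: r + 9k = 5019.463 → ⌈·⌉ = 5020
j=11: r + 10k = 5569.046333… → ⌈·⌉ = 5570
j=12: r + 11k = 6118.629666… → ⌈·⌉ = 6119

74, 623, 1173, 1722, 2272, 2822, 3371, 3921, 4470, 5020, 5570, 6119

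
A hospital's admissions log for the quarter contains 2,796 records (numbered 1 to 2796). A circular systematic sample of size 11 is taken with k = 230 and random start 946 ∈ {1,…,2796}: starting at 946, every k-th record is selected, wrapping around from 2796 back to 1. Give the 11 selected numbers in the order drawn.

946, 1176, 1406, 1636, 1866, 2096, 2326, 2556, 2786, 220, 450

Selection 1: 946
Selection 2: 946 + 230 = 1176
Selection 3: 1176 + 230 = 1406
Selection 4: 1406 + 230 = 1636
Selection 5: 1636 + 230 = 1866
Selection 6: 1866 + 230 = 2096
Selection 7: 2096 + 230 = 2326
Selection 8: 2326 + 230 = 2556
Selection 9: 2556 + 230 = 2786
Selection 10: 2786 + 230 = 3016 → 3016 − 2796 = 220
Selection 11: 220 + 230 = 450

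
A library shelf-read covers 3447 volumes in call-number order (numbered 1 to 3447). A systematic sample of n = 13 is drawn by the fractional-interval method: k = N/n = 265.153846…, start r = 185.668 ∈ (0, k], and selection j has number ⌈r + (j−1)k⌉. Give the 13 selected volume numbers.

j=1: r + 0k = 185.668 → ⌈·⌉ = 186
j=2: r + 1k = 450.821846… → ⌈·⌉ = 451
j=3: r + 2k = 715.975692… → ⌈·⌉ = 716
j=4: r + 3k = 981.129538… → ⌈·⌉ = 982
j=5: r + 4k = 1246.283384… → ⌈·⌉ = 1247
j=6: r + 5k = 1511.437230… → ⌈·⌉ = 1512
j=7: r + 6k = 1776.591076… → ⌈·⌉ = 1777
j=8: r + 7k = 2041.744923… → ⌈·⌉ = 2042
j=9: r + 8k = 2306.898769… → ⌈·⌉ = 2307
j=10: r + 9k = 2572.052615… → ⌈·⌉ = 2573
j=11: r + 10k = 2837.206461… → ⌈·⌉ = 2838
j=12: r + 11k = 3102.360307… → ⌈·⌉ = 3103
j=13: r + 12k = 3367.514153… → ⌈·⌉ = 3368

186, 451, 716, 982, 1247, 1512, 1777, 2042, 2307, 2573, 2838, 3103, 3368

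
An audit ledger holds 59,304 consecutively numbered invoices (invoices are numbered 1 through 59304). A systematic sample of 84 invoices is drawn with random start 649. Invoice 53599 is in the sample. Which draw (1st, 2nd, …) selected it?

k = 59304/84 = 706
position = (53599 − 649)/706 + 1 = 52950/706 + 1 = 75 + 1 = 76

76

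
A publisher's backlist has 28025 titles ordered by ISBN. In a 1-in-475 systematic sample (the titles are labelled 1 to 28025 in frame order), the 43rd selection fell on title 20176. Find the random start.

226

k = 475
r = 20176 − (43−1)×475 = 20176 − 19950 = 226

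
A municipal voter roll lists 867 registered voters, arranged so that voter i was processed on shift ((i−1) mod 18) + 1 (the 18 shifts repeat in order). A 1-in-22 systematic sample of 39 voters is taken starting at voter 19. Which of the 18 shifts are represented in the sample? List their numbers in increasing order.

Consecutive selections differ by k = 22, so their shift numbers differ by 22 mod 18 = 4.
gcd(22, 18) = 2, so the sample visits 18/2 = 9 distinct residues mod 18.
Start 19 is shift 1; the shifts hit are 1, 3, 5, 7, 9, 11, 13, 15, 17.

1, 3, 5, 7, 9, 11, 13, 15, 17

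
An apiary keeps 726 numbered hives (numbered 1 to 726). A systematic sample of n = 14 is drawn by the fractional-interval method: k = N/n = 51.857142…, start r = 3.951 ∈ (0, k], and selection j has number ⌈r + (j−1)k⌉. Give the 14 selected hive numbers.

4, 56, 108, 160, 212, 264, 316, 367, 419, 471, 523, 575, 627, 679

j=1: r + 0k = 3.951 → ⌈·⌉ = 4
j=2: r + 1k = 55.808142… → ⌈·⌉ = 56
j=3: r + 2k = 107.665285… → ⌈·⌉ = 108
j=4: r + 3k = 159.522428… → ⌈·⌉ = 160
j=5: r + 4k = 211.379571… → ⌈·⌉ = 212
j=6: r + 5k = 263.236714… → ⌈·⌉ = 264
j=7: r + 6k = 315.093857… → ⌈·⌉ = 316
j=8: r + 7k = 366.951 → ⌈·⌉ = 367
j=9: r + 8k = 418.808142… → ⌈·⌉ = 419
j=10: r + 9k = 470.665285… → ⌈·⌉ = 471
j=11: r + 10k = 522.522428… → ⌈·⌉ = 523
j=12: r + 11k = 574.379571… → ⌈·⌉ = 575
j=13: r + 12k = 626.236714… → ⌈·⌉ = 627
j=14: r + 13k = 678.093857… → ⌈·⌉ = 679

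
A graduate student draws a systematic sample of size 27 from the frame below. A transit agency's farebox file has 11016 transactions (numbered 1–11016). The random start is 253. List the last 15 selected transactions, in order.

k = N/n = 11016/27 = 408
13th selection = 253 + 12×408 = 5149
14th: 5149 + 408 = 5557
15th: 5557 + 408 = 5965
16th: 5965 + 408 = 6373
17th: 6373 + 408 = 6781
18th: 6781 + 408 = 7189
19th: 7189 + 408 = 7597
20th: 7597 + 408 = 8005
21st: 8005 + 408 = 8413
22nd: 8413 + 408 = 8821
23rd: 8821 + 408 = 9229
24th: 9229 + 408 = 9637
25th: 9637 + 408 = 10045
26th: 10045 + 408 = 10453
27th: 10453 + 408 = 10861

5149, 5557, 5965, 6373, 6781, 7189, 7597, 8005, 8413, 8821, 9229, 9637, 10045, 10453, 10861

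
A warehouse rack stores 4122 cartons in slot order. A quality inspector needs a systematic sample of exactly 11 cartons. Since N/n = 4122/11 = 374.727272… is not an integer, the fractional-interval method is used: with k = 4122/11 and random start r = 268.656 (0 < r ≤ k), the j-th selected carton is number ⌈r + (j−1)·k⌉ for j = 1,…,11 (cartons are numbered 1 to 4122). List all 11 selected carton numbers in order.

j=1: r + 0k = 268.656 → ⌈·⌉ = 269
j=2: r + 1k = 643.383272… → ⌈·⌉ = 644
j=3: r + 2k = 1018.110545… → ⌈·⌉ = 1019
j=4: r + 3k = 1392.837818… → ⌈·⌉ = 1393
j=5: r + 4k = 1767.565090… → ⌈·⌉ = 1768
j=6: r + 5k = 2142.292363… → ⌈·⌉ = 2143
j=7: r + 6k = 2517.019636… → ⌈·⌉ = 2518
j=8: r + 7k = 2891.746909… → ⌈·⌉ = 2892
j=9: r + 8k = 3266.474181… → ⌈·⌉ = 3267
j=10: r + 9k = 3641.201454… → ⌈·⌉ = 3642
j=11: r + 10k = 4015.928727… → ⌈·⌉ = 4016

269, 644, 1019, 1393, 1768, 2143, 2518, 2892, 3267, 3642, 4016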